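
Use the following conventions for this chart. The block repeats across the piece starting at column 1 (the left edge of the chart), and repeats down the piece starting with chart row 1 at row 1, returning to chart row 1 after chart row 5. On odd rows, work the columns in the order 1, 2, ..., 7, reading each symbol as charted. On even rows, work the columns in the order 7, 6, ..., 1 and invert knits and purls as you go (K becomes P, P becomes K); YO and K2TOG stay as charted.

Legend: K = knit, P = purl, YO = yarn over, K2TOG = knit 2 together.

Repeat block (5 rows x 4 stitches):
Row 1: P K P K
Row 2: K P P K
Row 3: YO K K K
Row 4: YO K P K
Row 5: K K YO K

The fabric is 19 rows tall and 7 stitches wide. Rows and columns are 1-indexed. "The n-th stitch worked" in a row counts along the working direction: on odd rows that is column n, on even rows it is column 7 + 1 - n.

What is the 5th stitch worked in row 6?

Row 6: (6-1) mod 5 = 0, so use chart row 1. Even row -> WS.
Chart row 1 tiled across columns 1-7: P K P K P K P
WS: work from column 7 back to column 1 (reverse the tiled row), swapping K<->P (YO and K2TOG unchanged).
Row 6 as worked: K P K P K P K
Counting 5 along the worked row gives K.

Result:
K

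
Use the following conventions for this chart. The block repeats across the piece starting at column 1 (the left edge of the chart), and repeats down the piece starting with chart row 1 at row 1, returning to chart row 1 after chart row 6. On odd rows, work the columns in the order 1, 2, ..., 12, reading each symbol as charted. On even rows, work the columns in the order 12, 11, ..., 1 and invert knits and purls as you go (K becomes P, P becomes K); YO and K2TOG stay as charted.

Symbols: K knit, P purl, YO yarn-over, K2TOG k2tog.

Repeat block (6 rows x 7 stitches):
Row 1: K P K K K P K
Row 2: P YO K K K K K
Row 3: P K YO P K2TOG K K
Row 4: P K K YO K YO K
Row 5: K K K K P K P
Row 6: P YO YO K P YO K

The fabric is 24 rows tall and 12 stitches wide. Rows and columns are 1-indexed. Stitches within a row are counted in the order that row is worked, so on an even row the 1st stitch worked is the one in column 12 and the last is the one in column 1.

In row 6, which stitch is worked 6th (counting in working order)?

Row 6: (6-1) mod 6 = 5, so use chart row 6. Even row -> WS.
Chart row 6 tiled across columns 1-12: P YO YO K P YO K P YO YO K P
WS row: flip the tiled sequence (start at column 12) and apply K<->P; YO and K2TOG stay.
Row 6 as worked: K P YO YO K P YO K P YO YO K
Stitch 6 in working order -> P

Stitch:
P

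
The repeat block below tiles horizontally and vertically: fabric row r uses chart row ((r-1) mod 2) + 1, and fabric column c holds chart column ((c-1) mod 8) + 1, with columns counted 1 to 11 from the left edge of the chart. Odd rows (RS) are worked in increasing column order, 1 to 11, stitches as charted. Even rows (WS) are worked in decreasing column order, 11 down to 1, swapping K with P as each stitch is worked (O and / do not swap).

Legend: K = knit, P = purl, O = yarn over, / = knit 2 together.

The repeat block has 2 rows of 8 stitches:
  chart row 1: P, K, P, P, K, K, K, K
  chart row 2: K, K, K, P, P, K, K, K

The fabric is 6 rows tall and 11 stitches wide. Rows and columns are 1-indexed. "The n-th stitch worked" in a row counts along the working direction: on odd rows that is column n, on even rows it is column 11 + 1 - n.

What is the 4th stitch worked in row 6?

Row 6: (6-1) mod 2 = 1, so use chart row 2. Even row -> WS.
Chart row 2 tiled across columns 1-11: K K K P P K K K K K K
Wrong side: read the tiled row from column 11 down to 1 and exchange K with P (leave O, /).
Row 6 as worked: P P P P P P K K P P P
Counting 4 along the worked row gives P.

Result:
P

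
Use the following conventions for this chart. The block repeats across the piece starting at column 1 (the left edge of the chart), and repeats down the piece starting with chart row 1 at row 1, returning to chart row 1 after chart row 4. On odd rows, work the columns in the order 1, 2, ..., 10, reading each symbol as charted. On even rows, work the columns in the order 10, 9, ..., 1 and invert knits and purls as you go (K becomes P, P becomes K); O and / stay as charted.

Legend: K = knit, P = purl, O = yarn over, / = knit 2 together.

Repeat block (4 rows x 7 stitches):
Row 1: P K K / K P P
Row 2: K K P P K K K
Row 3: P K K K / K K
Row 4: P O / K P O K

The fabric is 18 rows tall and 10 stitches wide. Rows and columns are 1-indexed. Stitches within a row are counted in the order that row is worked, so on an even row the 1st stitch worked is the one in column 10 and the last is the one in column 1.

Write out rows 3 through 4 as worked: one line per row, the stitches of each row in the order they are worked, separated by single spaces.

Result:
P K K K / K K P K K
/ O K P O K P / O K

Derivation:
Row 3: chart row 3, RS - tile across columns 1-10 and work as-is.
Row 4: chart row 4, WS - tiled (columns 1-10): P O / K P O K P O /; work from column 10 back to 1 with K<->P swapped.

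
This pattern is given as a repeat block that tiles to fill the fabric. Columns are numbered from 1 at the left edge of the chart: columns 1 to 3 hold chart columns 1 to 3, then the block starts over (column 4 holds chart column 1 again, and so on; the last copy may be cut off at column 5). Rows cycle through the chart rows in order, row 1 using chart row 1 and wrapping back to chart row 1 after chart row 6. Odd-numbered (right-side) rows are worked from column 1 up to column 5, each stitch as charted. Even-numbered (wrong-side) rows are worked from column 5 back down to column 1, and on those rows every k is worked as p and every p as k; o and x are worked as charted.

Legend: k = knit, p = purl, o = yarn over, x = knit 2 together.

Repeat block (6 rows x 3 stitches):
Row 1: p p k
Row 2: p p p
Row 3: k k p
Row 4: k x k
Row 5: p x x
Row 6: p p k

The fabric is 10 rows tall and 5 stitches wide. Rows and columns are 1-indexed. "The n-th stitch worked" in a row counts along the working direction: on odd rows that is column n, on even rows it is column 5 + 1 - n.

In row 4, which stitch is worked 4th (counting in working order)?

Row 4 uses chart row ((4-1) mod 6)+1 = 4. Row 4 is even, so WS.
Chart row 4 tiled across columns 1-5: k x k k x
WS: work from column 5 back to column 1 (reverse the tiled row), swapping k<->p (o and x unchanged).
Row 4 as worked: x p p x p
The 4th stitch worked is x.

Result:
x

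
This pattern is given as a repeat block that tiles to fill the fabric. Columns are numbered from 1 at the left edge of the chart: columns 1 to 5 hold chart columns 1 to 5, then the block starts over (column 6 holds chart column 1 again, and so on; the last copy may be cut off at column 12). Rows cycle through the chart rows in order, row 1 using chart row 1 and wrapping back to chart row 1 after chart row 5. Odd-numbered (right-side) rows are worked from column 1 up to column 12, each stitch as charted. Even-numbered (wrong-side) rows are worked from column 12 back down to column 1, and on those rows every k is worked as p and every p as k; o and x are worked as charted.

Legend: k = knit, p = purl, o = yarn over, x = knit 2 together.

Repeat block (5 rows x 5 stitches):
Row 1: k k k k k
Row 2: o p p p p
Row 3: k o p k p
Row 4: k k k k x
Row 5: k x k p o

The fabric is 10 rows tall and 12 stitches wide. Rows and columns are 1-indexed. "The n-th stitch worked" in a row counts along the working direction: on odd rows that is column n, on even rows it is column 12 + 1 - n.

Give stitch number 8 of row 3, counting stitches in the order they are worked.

Row 3 uses chart row ((3-1) mod 5)+1 = 3. Row 3 is odd, so RS.
Chart row 3 tiled across columns 1-12: k o p k p k o p k p k o
Right side: take the tiled row as-is (worked left to right from column 1).
Counting 8 along the worked row gives p.

== STITCH ==
p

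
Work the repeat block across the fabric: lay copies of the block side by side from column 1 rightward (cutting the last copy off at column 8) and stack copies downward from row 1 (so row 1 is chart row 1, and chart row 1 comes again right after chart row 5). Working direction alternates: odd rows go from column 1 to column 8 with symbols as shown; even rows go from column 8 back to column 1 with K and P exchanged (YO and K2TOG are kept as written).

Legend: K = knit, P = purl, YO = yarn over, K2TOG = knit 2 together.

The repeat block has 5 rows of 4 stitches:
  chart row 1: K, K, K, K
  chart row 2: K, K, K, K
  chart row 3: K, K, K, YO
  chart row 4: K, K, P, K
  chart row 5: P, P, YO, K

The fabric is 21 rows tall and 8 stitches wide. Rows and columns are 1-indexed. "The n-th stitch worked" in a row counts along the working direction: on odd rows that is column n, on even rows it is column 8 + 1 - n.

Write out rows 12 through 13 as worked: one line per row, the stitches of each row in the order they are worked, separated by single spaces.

Row 12: chart row 2, WS - tiled (columns 1-8): K K K K K K K K; work from column 8 back to 1 with K<->P swapped.
Row 13: chart row 3, RS - tile across columns 1-8 and work as-is.

== ROWS AS WORKED ==
P P P P P P P P
K K K YO K K K YO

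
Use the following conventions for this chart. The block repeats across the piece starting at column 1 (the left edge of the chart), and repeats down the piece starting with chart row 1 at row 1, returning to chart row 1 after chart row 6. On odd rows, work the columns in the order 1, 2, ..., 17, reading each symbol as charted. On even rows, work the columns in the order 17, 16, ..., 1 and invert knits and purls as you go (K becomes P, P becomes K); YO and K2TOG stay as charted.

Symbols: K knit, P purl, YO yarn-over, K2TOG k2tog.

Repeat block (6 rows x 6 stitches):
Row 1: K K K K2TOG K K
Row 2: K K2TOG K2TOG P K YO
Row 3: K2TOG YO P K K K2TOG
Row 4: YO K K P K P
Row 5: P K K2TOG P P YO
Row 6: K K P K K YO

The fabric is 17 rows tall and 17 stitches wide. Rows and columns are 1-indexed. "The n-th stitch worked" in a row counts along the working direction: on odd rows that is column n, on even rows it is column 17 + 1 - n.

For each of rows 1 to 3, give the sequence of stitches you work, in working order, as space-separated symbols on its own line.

Rows as worked:
K K K K2TOG K K K K K K2TOG K K K K K K2TOG K
P K K2TOG K2TOG P YO P K K2TOG K2TOG P YO P K K2TOG K2TOG P
K2TOG YO P K K K2TOG K2TOG YO P K K K2TOG K2TOG YO P K K

Derivation:
Row 1: chart row 1, RS - tile across columns 1-17 and work as-is.
Row 2: chart row 2, WS - tiled (columns 1-17): K K2TOG K2TOG P K YO K K2TOG K2TOG P K YO K K2TOG K2TOG P K; work from column 17 back to 1 with K<->P swapped.
Row 3: chart row 3, RS - tile across columns 1-17 and work as-is.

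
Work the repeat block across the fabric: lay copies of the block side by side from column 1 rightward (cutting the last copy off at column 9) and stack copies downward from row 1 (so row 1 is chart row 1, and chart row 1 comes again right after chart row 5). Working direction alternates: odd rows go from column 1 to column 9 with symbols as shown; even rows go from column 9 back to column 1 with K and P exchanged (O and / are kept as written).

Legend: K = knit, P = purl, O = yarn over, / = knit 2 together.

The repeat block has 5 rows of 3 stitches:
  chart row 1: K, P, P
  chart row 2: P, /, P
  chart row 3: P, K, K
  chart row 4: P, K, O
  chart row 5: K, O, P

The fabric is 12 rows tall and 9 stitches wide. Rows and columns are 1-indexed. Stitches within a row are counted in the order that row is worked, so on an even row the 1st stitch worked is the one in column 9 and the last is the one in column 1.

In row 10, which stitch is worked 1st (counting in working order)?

Stitch:
K

Derivation:
Row 10: (10-1) mod 5 = 4, so use chart row 5. Even row -> WS.
Chart row 5 tiled across columns 1-9: K O P K O P K O P
WS: work from column 9 back to column 1 (reverse the tiled row), swapping K<->P (O and / unchanged).
Row 10 as worked: K O P K O P K O P
Stitch 1 in working order -> K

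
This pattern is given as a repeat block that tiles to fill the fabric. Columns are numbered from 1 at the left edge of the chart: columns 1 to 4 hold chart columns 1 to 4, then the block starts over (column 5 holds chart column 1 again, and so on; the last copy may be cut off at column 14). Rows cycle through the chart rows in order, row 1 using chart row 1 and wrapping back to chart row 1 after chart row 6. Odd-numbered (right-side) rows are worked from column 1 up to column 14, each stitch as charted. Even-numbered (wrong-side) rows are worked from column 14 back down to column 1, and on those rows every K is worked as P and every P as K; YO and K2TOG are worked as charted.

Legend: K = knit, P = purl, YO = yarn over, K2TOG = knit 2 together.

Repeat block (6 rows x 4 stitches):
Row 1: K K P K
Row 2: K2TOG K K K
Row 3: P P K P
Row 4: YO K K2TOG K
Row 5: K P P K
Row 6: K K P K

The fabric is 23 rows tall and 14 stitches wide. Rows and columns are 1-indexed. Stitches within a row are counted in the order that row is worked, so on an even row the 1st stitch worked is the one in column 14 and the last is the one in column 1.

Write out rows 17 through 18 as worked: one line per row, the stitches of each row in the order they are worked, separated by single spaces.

Row 17: chart row 5, RS - tile across columns 1-14 and work as-is.
Row 18: chart row 6, WS - tiled (columns 1-14): K K P K K K P K K K P K K K; work from column 14 back to 1 with K<->P swapped.

Rows as worked:
K P P K K P P K K P P K K P
P P P K P P P K P P P K P P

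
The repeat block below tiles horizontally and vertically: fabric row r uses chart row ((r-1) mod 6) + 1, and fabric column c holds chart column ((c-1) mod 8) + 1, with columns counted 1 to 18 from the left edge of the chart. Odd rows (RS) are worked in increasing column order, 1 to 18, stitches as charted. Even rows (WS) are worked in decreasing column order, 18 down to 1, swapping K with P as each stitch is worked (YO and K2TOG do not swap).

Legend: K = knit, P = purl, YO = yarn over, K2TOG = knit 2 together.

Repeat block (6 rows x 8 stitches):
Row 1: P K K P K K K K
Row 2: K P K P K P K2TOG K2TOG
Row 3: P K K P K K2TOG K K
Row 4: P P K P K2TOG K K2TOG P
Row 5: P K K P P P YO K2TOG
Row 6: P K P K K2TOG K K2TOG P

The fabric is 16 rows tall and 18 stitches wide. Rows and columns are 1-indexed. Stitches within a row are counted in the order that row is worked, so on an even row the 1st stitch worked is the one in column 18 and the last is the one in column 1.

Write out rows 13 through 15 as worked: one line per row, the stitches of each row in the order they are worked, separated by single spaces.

Result:
P K K P K K K K P K K P K K K K P K
K P K2TOG K2TOG K P K P K P K2TOG K2TOG K P K P K P
P K K P K K2TOG K K P K K P K K2TOG K K P K

Derivation:
Row 13: chart row 1, RS - tile across columns 1-18 and work as-is.
Row 14: chart row 2, WS - tiled (columns 1-18): K P K P K P K2TOG K2TOG K P K P K P K2TOG K2TOG K P; work from column 18 back to 1 with K<->P swapped.
Row 15: chart row 3, RS - tile across columns 1-18 and work as-is.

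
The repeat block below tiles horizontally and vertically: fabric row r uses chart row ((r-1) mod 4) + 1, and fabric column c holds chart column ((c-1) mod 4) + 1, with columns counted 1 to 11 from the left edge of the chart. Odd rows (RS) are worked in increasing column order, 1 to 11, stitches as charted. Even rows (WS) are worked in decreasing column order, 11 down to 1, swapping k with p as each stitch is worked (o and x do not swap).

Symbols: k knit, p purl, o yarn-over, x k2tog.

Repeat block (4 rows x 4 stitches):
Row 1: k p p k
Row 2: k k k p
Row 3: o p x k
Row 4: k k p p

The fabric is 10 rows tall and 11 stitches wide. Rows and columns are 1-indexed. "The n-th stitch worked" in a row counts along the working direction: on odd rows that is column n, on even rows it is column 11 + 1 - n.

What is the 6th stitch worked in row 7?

Row 7: (7-1) mod 4 = 2, so use chart row 3. Odd row -> RS.
Chart row 3 tiled across columns 1-11: o p x k o p x k o p x
Right side: take the tiled row as-is (worked left to right from column 1).
The 6th stitch worked is p.

Result:
p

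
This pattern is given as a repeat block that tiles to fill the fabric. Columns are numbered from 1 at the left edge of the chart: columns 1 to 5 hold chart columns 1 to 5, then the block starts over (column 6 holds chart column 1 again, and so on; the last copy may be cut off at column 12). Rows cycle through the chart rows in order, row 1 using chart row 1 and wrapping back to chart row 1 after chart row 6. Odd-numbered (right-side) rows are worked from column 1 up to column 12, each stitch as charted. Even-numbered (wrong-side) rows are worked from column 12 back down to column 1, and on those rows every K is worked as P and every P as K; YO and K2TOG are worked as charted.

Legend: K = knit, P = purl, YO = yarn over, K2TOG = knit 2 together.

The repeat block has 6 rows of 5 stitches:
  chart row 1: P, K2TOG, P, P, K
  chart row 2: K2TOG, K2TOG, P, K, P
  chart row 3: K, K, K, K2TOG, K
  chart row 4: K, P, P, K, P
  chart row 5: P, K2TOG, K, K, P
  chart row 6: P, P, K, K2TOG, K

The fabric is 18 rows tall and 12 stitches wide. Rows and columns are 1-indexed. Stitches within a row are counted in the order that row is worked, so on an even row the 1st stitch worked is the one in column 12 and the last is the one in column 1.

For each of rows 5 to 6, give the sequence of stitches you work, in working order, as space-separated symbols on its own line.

Row 5: chart row 5, RS - tile across columns 1-12 and work as-is.
Row 6: chart row 6, WS - tiled (columns 1-12): P P K K2TOG K P P K K2TOG K P P; work from column 12 back to 1 with K<->P swapped.

Rows as worked:
P K2TOG K K P P K2TOG K K P P K2TOG
K K P K2TOG P K K P K2TOG P K K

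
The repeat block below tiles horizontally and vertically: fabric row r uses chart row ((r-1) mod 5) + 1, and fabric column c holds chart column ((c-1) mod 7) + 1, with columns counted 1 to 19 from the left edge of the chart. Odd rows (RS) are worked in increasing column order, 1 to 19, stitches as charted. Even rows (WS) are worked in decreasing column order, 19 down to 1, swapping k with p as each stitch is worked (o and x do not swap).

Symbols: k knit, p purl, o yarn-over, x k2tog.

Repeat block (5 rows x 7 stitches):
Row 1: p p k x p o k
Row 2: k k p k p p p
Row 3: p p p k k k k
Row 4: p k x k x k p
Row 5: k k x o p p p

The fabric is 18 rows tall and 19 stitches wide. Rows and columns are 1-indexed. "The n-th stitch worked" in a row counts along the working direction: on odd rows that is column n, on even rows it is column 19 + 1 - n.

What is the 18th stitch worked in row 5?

Result:
o

Derivation:
For row 5: chart row = ((5-1) mod 5) + 1 = 5; this is a RS (odd) row.
Chart row 5 tiled across columns 1-19: k k x o p p p k k x o p p p k k x o p
Right side: take the tiled row as-is (worked left to right from column 1).
The 18th stitch worked is o.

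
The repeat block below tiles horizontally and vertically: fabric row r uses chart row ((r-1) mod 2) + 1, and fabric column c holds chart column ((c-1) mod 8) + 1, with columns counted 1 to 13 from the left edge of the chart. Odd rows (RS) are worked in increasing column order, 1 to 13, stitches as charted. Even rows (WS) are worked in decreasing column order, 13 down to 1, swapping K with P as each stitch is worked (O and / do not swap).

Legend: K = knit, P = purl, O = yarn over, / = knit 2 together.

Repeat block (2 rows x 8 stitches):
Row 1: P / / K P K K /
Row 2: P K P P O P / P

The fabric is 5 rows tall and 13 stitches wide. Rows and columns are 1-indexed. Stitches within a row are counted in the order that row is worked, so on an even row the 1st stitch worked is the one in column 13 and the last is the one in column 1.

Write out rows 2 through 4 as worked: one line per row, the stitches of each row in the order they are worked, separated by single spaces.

Row 2: chart row 2, WS - tiled (columns 1-13): P K P P O P / P P K P P O; work from column 13 back to 1 with K<->P swapped.
Row 3: chart row 1, RS - tile across columns 1-13 and work as-is.
Row 4: chart row 2, WS - tiled (columns 1-13): P K P P O P / P P K P P O; work from column 13 back to 1 with K<->P swapped.

== ROWS AS WORKED ==
O K K P K K / K O K K P K
P / / K P K K / P / / K P
O K K P K K / K O K K P K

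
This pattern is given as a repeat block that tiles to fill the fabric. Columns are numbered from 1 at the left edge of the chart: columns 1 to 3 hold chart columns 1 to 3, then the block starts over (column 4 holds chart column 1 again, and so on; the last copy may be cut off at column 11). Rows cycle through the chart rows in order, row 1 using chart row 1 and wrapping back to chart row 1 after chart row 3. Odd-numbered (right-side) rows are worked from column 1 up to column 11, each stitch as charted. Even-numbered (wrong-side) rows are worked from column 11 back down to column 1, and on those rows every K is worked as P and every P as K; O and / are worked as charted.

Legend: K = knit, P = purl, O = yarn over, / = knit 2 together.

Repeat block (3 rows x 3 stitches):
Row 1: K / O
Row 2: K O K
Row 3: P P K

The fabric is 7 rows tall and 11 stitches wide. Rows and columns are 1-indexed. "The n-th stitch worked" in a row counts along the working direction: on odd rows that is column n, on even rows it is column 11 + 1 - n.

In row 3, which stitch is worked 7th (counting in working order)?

== STITCH ==
P

Derivation:
Row 3 uses chart row ((3-1) mod 3)+1 = 3. Row 3 is odd, so RS.
Chart row 3 tiled across columns 1-11: P P K P P K P P K P P
Right side: take the tiled row as-is (worked left to right from column 1).
Counting 7 along the worked row gives P.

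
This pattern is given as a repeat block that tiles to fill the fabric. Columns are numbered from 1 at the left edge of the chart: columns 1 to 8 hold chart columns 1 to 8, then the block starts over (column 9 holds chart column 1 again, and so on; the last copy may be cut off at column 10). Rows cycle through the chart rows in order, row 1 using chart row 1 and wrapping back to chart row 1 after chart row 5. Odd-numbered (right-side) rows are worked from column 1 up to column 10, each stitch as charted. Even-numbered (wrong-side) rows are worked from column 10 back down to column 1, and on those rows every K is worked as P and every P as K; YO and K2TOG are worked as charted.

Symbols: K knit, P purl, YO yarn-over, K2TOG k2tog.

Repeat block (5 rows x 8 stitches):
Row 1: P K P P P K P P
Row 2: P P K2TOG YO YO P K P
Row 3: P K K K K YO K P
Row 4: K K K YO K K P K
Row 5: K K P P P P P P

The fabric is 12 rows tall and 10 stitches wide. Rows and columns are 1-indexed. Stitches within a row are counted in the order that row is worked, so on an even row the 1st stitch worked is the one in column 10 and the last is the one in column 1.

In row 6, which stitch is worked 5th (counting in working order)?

Stitch:
P

Derivation:
Row 6 uses chart row ((6-1) mod 5)+1 = 1. Row 6 is even, so WS.
Chart row 1 tiled across columns 1-10: P K P P P K P P P K
WS row: flip the tiled sequence (start at column 10) and apply K<->P; YO and K2TOG stay.
Row 6 as worked: P K K K P K K K P K
Counting 5 along the worked row gives P.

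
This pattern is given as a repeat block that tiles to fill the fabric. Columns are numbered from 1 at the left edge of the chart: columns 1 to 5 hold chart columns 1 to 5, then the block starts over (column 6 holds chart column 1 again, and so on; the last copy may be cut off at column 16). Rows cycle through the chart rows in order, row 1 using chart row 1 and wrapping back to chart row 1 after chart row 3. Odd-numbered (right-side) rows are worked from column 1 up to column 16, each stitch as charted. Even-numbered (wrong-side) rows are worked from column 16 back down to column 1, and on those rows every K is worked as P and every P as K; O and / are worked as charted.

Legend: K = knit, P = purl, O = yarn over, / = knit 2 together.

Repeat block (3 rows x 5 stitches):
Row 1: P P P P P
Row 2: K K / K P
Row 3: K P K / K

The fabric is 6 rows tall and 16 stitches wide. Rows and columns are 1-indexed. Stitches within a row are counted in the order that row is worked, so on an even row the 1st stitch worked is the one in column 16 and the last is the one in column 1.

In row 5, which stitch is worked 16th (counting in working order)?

Stitch:
K

Derivation:
Row 5 uses chart row ((5-1) mod 3)+1 = 2. Row 5 is odd, so RS.
Chart row 2 tiled across columns 1-16: K K / K P K K / K P K K / K P K
RS: work column 1 to column 16, symbols as charted — the tiled row is the row as worked.
Stitch 16 in working order -> K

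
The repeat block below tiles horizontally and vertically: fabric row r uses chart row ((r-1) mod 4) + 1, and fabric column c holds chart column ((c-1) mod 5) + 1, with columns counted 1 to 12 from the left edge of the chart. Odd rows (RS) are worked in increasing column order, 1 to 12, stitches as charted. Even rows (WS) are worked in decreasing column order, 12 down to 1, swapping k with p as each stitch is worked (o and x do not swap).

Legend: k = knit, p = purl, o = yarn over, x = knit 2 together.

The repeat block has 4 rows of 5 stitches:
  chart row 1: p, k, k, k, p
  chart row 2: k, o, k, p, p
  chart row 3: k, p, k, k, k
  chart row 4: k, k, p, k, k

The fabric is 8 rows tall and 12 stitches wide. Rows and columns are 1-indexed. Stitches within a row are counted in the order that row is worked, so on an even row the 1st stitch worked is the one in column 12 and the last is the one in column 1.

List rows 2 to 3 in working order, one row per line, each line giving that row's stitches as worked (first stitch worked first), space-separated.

Row 2: chart row 2, WS - tiled (columns 1-12): k o k p p k o k p p k o; work from column 12 back to 1 with k<->p swapped.
Row 3: chart row 3, RS - tile across columns 1-12 and work as-is.

Rows as worked:
o p k k p o p k k p o p
k p k k k k p k k k k p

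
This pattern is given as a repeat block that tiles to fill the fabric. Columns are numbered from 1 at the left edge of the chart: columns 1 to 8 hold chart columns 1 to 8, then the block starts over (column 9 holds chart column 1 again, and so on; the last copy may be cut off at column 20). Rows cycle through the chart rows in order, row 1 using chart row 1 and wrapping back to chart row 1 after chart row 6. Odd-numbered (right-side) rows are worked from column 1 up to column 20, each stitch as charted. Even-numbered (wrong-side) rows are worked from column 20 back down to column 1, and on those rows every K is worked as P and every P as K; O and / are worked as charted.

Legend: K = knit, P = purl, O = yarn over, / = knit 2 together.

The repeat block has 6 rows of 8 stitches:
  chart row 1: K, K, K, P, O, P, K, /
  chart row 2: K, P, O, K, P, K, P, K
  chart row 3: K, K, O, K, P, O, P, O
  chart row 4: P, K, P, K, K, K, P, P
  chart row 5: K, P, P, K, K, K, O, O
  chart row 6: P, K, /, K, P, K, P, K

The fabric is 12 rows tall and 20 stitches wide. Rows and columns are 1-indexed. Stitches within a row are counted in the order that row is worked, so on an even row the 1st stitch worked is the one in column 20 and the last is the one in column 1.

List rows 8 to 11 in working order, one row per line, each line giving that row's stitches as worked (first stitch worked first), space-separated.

Row 8: chart row 2, WS - tiled (columns 1-20): K P O K P K P K K P O K P K P K K P O K; work from column 20 back to 1 with K<->P swapped.
Row 9: chart row 3, RS - tile across columns 1-20 and work as-is.
Row 10: chart row 4, WS - tiled (columns 1-20): P K P K K K P P P K P K K K P P P K P K; work from column 20 back to 1 with K<->P swapped.
Row 11: chart row 5, RS - tile across columns 1-20 and work as-is.

Result:
P O K P P K P K P O K P P K P K P O K P
K K O K P O P O K K O K P O P O K K O K
P K P K K K P P P K P K K K P P P K P K
K P P K K K O O K P P K K K O O K P P K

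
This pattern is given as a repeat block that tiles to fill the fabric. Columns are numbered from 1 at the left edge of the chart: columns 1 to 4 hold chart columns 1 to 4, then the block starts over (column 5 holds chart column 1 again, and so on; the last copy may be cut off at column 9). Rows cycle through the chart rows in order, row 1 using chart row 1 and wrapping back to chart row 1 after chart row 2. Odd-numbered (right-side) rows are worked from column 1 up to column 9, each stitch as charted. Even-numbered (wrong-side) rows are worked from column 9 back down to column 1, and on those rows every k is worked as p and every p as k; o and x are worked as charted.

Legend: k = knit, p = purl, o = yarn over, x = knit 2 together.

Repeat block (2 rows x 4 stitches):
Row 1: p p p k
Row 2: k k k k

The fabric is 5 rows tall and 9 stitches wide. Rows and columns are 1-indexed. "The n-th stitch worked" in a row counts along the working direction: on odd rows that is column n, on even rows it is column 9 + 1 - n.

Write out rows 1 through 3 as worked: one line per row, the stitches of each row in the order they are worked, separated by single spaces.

== ROWS AS WORKED ==
p p p k p p p k p
p p p p p p p p p
p p p k p p p k p

Derivation:
Row 1: chart row 1, RS - tile across columns 1-9 and work as-is.
Row 2: chart row 2, WS - tiled (columns 1-9): k k k k k k k k k; work from column 9 back to 1 with k<->p swapped.
Row 3: chart row 1, RS - tile across columns 1-9 and work as-is.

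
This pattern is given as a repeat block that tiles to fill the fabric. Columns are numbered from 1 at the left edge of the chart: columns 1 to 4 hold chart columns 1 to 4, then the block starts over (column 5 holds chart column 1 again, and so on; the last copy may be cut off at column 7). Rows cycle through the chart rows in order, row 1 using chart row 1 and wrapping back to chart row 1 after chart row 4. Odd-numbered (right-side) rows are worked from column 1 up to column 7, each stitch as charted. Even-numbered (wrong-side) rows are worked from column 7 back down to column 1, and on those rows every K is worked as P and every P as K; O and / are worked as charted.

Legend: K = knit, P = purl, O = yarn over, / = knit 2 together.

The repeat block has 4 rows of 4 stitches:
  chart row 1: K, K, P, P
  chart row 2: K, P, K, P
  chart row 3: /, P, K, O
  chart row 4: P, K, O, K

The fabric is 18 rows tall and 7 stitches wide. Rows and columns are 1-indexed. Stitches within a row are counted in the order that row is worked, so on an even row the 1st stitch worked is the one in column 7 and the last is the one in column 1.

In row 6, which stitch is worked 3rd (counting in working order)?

== STITCH ==
P

Derivation:
Row 6 uses chart row ((6-1) mod 4)+1 = 2. Row 6 is even, so WS.
Chart row 2 tiled across columns 1-7: K P K P K P K
Wrong side: read the tiled row from column 7 down to 1 and exchange K with P (leave O, /).
Row 6 as worked: P K P K P K P
Counting 3 along the worked row gives P.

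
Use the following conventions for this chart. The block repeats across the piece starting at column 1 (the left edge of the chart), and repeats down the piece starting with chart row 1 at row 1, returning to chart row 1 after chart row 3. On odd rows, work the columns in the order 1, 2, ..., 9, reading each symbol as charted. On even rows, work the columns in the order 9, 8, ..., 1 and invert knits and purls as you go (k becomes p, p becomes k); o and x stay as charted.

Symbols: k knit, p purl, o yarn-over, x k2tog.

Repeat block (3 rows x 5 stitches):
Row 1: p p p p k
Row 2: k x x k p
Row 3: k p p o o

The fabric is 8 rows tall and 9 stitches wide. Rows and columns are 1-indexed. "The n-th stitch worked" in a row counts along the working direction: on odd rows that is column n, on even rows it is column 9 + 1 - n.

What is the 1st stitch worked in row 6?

Stitch:
o

Derivation:
Row 6: (6-1) mod 3 = 2, so use chart row 3. Even row -> WS.
Chart row 3 tiled across columns 1-9: k p p o o k p p o
WS: work from column 9 back to column 1 (reverse the tiled row), swapping k<->p (o and x unchanged).
Row 6 as worked: o k k p o o k k p
Counting 1 along the worked row gives o.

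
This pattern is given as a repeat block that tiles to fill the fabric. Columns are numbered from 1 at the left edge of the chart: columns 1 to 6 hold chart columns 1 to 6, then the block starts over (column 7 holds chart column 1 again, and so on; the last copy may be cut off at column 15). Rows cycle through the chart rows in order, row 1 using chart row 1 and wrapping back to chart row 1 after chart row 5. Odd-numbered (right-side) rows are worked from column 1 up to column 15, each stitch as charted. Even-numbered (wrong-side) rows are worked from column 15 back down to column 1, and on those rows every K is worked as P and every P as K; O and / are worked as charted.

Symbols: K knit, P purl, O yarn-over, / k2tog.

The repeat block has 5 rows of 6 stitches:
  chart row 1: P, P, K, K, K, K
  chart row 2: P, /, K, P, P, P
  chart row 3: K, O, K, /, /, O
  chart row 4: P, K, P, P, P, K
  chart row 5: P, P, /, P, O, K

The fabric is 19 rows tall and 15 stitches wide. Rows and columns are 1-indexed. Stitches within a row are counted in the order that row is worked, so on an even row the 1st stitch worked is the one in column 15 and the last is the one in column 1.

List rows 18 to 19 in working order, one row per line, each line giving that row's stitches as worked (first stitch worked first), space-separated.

Row 18: chart row 3, WS - tiled (columns 1-15): K O K / / O K O K / / O K O K; work from column 15 back to 1 with K<->P swapped.
Row 19: chart row 4, RS - tile across columns 1-15 and work as-is.

Rows as worked:
P O P O / / P O P O / / P O P
P K P P P K P K P P P K P K P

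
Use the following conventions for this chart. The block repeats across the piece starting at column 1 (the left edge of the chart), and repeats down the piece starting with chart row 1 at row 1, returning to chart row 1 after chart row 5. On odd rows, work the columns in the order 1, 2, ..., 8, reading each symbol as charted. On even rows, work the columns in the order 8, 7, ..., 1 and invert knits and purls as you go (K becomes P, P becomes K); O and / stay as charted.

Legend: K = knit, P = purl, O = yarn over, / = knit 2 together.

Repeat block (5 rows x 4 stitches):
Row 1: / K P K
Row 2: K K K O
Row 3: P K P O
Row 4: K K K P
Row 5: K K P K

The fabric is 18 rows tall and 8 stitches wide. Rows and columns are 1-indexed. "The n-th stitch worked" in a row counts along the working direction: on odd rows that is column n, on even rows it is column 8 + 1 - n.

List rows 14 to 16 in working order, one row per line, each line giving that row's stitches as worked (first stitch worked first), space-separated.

Rows as worked:
K P P P K P P P
K K P K K K P K
P K P / P K P /

Derivation:
Row 14: chart row 4, WS - tiled (columns 1-8): K K K P K K K P; work from column 8 back to 1 with K<->P swapped.
Row 15: chart row 5, RS - tile across columns 1-8 and work as-is.
Row 16: chart row 1, WS - tiled (columns 1-8): / K P K / K P K; work from column 8 back to 1 with K<->P swapped.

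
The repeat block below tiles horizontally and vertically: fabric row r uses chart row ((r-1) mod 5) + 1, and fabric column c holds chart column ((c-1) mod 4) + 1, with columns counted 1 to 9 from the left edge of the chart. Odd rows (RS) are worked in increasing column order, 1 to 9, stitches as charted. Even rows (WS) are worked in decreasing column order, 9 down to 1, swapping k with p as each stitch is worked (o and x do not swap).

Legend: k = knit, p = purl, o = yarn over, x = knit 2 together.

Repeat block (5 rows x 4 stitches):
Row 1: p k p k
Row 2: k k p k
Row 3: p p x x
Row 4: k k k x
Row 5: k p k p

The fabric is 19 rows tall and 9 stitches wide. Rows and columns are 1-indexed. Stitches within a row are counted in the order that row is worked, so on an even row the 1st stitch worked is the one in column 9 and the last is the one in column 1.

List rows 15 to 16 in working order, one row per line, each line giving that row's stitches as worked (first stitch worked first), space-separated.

Row 15: chart row 5, RS - tile across columns 1-9 and work as-is.
Row 16: chart row 1, WS - tiled (columns 1-9): p k p k p k p k p; work from column 9 back to 1 with k<->p swapped.

== ROWS AS WORKED ==
k p k p k p k p k
k p k p k p k p k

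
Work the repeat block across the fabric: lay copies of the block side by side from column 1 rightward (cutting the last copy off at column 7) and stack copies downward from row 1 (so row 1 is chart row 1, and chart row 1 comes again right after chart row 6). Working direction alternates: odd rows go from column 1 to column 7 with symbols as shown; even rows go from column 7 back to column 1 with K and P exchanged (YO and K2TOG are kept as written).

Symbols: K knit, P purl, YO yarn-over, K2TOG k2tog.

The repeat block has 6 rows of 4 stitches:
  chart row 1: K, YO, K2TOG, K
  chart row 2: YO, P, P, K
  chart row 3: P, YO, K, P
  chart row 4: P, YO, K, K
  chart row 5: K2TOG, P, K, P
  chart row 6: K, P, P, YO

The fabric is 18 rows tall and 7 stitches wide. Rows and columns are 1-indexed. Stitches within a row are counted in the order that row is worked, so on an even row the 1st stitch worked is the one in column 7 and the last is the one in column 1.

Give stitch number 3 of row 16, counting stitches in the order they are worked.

Row 16 uses chart row ((16-1) mod 6)+1 = 4. Row 16 is even, so WS.
Chart row 4 tiled across columns 1-7: P YO K K P YO K
WS: work from column 7 back to column 1 (reverse the tiled row), swapping K<->P (YO and K2TOG unchanged).
Row 16 as worked: P YO K P P YO K
Stitch 3 in working order -> K

== STITCH ==
K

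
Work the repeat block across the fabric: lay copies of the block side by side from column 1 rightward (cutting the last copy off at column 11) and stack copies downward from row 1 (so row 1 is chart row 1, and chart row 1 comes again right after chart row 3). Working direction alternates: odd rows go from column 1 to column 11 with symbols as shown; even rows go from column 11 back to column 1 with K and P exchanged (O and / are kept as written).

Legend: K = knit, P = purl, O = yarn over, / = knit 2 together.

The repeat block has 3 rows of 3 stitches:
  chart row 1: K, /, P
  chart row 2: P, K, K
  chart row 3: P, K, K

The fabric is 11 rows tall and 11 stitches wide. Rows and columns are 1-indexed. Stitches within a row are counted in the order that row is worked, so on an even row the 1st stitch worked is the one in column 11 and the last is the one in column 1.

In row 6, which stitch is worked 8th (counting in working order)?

For row 6: chart row = ((6-1) mod 3) + 1 = 3; this is a WS (even) row.
Chart row 3 tiled across columns 1-11: P K K P K K P K K P K
Wrong side: read the tiled row from column 11 down to 1 and exchange K with P (leave O, /).
Row 6 as worked: P K P P K P P K P P K
Counting 8 along the worked row gives K.

== STITCH ==
K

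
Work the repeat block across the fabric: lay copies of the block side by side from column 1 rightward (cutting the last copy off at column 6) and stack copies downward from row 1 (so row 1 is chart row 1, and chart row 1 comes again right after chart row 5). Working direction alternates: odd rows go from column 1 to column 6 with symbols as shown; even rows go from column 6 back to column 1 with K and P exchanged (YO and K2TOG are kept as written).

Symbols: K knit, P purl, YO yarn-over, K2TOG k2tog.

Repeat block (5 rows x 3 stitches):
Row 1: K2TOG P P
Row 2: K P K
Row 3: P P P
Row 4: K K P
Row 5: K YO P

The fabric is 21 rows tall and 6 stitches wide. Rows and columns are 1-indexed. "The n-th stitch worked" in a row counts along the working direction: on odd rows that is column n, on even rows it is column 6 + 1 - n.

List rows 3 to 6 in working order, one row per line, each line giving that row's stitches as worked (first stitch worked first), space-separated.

Result:
P P P P P P
K P P K P P
K YO P K YO P
K K K2TOG K K K2TOG

Derivation:
Row 3: chart row 3, RS - tile across columns 1-6 and work as-is.
Row 4: chart row 4, WS - tiled (columns 1-6): K K P K K P; work from column 6 back to 1 with K<->P swapped.
Row 5: chart row 5, RS - tile across columns 1-6 and work as-is.
Row 6: chart row 1, WS - tiled (columns 1-6): K2TOG P P K2TOG P P; work from column 6 back to 1 with K<->P swapped.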